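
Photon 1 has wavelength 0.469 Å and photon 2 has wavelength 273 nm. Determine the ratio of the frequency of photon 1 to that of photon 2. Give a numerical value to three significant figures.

f_1 = 6.392 × 10^18 Hz (from wavelength = 0.469 Å, via f = c/λ).
f_2 = 1.098 × 10^15 Hz (from wavelength = 273 nm, via f = c/λ).
Ratio = 6.392 × 10^18 / 1.098 × 10^15 = 5820.

5820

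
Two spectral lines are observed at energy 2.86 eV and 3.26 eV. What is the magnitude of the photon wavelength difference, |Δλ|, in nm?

Using λ = hc/E: λ₁ = 4.335e-7 m, λ₂ = 3.803e-7 m.
|Δλ| = |4.335e-7 − 3.803e-7| = 5.32e-8 m = 53.2 nm.

53.2 nm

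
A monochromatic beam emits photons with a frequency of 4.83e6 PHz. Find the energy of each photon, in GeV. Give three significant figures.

0.0200 GeV

Convert to SI: f = 4.83e6 PHz = 4.83e21 Hz.
Since E = hf for a photon, E = 3.200e-12 J.
Converting to GeV: E = 0.01998 GeV ≈ 0.0200 GeV.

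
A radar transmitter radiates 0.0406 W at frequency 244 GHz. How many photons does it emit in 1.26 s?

Total energy: E_total = P·t = 0.0406 × 1.26 = 0.05116 J.
Per-photon energy: E = 1.617·10^-22 J.
N = E_total / E_photon = 3.16·10^20.

3.16·10^20 photons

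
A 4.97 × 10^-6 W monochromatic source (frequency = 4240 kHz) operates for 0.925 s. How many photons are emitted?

1.64 × 10^21 photons

Total energy: E_total = P·t = 4.97 × 10^-6 × 0.925 = 4.597 × 10^-6 J.
Per-photon energy: E = 2.809 × 10^-27 J.
N = E_total / E_photon = 1.64 × 10^21.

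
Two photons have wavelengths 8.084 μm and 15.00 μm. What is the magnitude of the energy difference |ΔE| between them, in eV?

Using E = hc/λ: E₁ = 2.4573·10^-20 J, E₂ = 1.3243·10^-20 J.
|ΔE| = |2.4573·10^-20 − 1.3243·10^-20| = 1.13·10^-20 J = 0.0707 eV.

0.0707 eV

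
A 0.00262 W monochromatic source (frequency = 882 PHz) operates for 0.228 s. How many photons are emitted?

1.02 × 10^12 photons

Total energy: E_total = P·t = 0.00262 × 0.228 = 5.974 × 10^-4 J.
Per-photon energy: E = 5.844 × 10^-16 J.
N = E_total / E_photon = 1.02 × 10^12.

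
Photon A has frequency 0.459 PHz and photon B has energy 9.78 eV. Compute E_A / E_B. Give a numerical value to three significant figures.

E_A = 3.041e-19 J (from frequency = 0.459 PHz, via E = hf).
E_B = 1.567e-18 J (from energy = 9.78 eV, via E given directly).
Ratio = 3.041e-19 / 1.567e-18 = 0.194.

0.194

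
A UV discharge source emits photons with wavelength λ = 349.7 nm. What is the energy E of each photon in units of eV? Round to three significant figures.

3.55 eV

Take h = 6.62607015e-34 J·s, c = 2.99792458e8 m/s, 1 eV = 1.602176634e-19 J.
First convert: λ = 349.7 nm = 3.497e-7 m.
Since E = hc/λ for a photon, E = 5.680e-19 J.
Converting to eV: E = 3.545 eV ≈ 3.55 eV.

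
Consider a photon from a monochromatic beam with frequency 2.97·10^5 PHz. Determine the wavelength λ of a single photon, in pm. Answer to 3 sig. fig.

(c = 2.99792458·10^8 m/s.)
In SI units: f = 2.97·10^5 PHz = 2.97·10^20 Hz.
For a photon λ = c/f, so λ = 1.009·10^-12 m.
Converting to pm: λ = 1.009 pm ≈ 1.01 pm.

1.01 pm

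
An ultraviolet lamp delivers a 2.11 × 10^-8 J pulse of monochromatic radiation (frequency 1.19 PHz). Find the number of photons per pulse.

2.68 × 10^10 photons

Per-photon energy: E = 7.885 × 10^-19 J (from frequency = 1.19 PHz).
N = E_total / E_photon = 2.11 × 10^-8 J / 7.885 × 10^-19 J = 2.68 × 10^10.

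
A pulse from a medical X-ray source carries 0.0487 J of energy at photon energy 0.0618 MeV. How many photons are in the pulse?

Per-photon energy: E = 9.901e-15 J (from energy = 0.0618 MeV).
N = E_total / E_photon = 0.0487 J / 9.901e-15 J = 4.92e12.

4.92e12 photons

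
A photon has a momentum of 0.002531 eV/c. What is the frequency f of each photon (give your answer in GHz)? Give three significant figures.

(h = 6.62607015e-34 J·s, c = 2.99792458e8 m/s, 1 eV = 1.602176634e-19 J.)
Convert to SI: p = 0.002531 eV/c = 1.3526e-30 kg·m/s.
Apply f = pc/h: f = 6.120e11 Hz.
Converting to GHz: f = 612.0 GHz ≈ 612 GHz.

612 GHz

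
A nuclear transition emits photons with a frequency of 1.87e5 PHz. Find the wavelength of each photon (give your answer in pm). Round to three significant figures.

1.60 pm

In SI units: f = 1.87e5 PHz = 1.87e20 Hz.
Apply λ = c/f: λ = 1.603e-12 m.
Converting to pm: λ = 1.603 pm ≈ 1.60 pm.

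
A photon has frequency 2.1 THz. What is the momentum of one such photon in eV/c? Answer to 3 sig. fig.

8.68e-3 eV/c

Take h = 6.62607015e-34 J·s, c = 2.99792458e8 m/s, 1 eV = 1.602176634e-19 J.
In SI units: f = 2.1 THz = 2.1e12 Hz.
Apply p = hf/c: p = 4.641e-30 kg·m/s.
Converting to eV/c: p = 0.008685 eV/c ≈ 8.68e-3 eV/c.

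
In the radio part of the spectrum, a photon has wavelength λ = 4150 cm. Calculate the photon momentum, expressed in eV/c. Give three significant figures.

2.99e-8 eV/c

First convert: λ = 4150 cm = 41.5 m.
Since p = h/λ for a photon, p = 1.597e-35 kg·m/s.
Converting to eV/c: p = 2.988e-8 eV/c ≈ 2.99e-8 eV/c.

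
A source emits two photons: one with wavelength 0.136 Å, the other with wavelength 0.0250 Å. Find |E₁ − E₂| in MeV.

0.405 MeV

Using E = hc/λ: E₁ = 1.461·10^-14 J, E₂ = 7.946·10^-14 J.
|ΔE| = |1.461·10^-14 − 7.946·10^-14| = 6.49·10^-14 J = 0.405 MeV.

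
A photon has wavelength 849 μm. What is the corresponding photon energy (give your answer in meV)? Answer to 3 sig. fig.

1.46 meV

Take h = 6.62607015 × 10^-34 J·s, c = 2.99792458 × 10^8 m/s, 1 eV = 1.602176634 × 10^-19 J.
First convert: λ = 849 μm = 8.49 × 10^-4 m.
For a photon E = hc/λ, so E = 2.340 × 10^-22 J.
Converting to meV: E = 1.460 meV ≈ 1.46 meV.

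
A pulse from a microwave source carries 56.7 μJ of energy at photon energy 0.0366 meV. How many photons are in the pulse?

Per-photon energy: E = 5.864e-24 J (from energy = 0.0366 meV).
N = E_total / E_photon = 5.67e-5 J / 5.864e-24 J = 9.67e18.

9.67e18 photons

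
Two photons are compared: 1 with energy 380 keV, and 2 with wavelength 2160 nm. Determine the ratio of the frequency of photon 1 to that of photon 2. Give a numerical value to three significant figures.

f_1 = 9.188 × 10^19 Hz (from energy = 380 keV, via f = E/h).
f_2 = 1.388 × 10^14 Hz (from wavelength = 2160 nm, via f = c/λ).
Ratio = 9.188 × 10^19 / 1.388 × 10^14 = 6.62 × 10^5.

6.62 × 10^5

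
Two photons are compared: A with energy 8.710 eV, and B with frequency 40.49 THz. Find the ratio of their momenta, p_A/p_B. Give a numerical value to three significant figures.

52.0

p_A = 4.655e-27 kg·m/s (from energy = 8.710 eV, via p = E/c).
p_B = 8.949e-29 kg·m/s (from frequency = 40.49 THz, via p = hf/c).
Ratio = 4.655e-27 / 8.949e-29 = 52.0.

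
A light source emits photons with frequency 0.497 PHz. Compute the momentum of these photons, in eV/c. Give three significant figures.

Use h = 6.62607015 × 10^-34 J·s, c = 2.99792458 × 10^8 m/s, 1 eV = 1.602176634 × 10^-19 J.
In SI units: f = 0.497 PHz = 4.97 × 10^14 Hz.
Apply p = hf/c: p = 1.098 × 10^-27 kg·m/s.
Converting to eV/c: p = 2.055 eV/c ≈ 2.06 eV/c.

2.06 eV/c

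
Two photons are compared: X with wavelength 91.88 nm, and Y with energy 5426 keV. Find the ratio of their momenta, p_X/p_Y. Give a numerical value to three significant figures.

p_X = 7.212e-27 kg·m/s (from wavelength = 91.88 nm, via p = h/λ).
p_Y = 2.900e-21 kg·m/s (from energy = 5426 keV, via p = E/c).
Ratio = 7.212e-27 / 2.900e-21 = 2.49e-6.

2.49e-6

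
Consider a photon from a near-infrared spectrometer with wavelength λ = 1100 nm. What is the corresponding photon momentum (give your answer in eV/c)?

1.13 eV/c

Use h = 6.62607015 × 10^-34 J·s, c = 2.99792458 × 10^8 m/s, 1 eV = 1.602176634 × 10^-19 J.
In SI units: λ = 1100 nm = 1.10 × 10^-6 m.
Since p = h/λ for a photon, p = 6.024 × 10^-28 kg·m/s.
Converting to eV/c: p = 1.127 eV/c ≈ 1.13 eV/c.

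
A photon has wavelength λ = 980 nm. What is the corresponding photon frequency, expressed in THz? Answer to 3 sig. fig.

Convert to SI: λ = 980 nm = 9.8·10^-7 m.
Since f = c/λ for a photon, f = 3.059·10^14 Hz.
Converting to THz: f = 305.9 THz ≈ 306 THz.

306 THz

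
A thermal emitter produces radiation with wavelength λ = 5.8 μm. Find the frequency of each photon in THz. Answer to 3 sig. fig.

Convert to SI: λ = 5.8 μm = 5.8e-6 m.
For a photon f = c/λ, so f = 5.169e13 Hz.
Converting to THz: f = 51.69 THz ≈ 51.7 THz.

51.7 THz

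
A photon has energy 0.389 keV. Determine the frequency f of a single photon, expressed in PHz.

Take h = 6.62607015e-34 J·s, 1 eV = 1.602176634e-19 J.
First convert: E = 0.389 keV = 6.2325e-17 J.
Since f = E/h for a photon, f = 9.406e16 Hz.
Converting to PHz: f = 94.06 PHz ≈ 94.1 PHz.

94.1 PHz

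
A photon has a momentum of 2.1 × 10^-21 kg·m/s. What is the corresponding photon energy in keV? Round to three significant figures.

Apply E = pc: E = 6.296 × 10^-13 J.
Converting to keV: E = 3929 keV ≈ 3930 keV.

3930 keV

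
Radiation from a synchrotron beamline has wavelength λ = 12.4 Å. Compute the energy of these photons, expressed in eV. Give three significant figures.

Use h = 6.62607015e-34 J·s, c = 2.99792458e8 m/s, 1 eV = 1.602176634e-19 J.
Convert to SI: λ = 12.4 Å = 1.24e-9 m.
For a photon E = hc/λ, so E = 1.602e-16 J.
Converting to eV: E = 999.9 eV ≈ 1000 eV.

1000 eV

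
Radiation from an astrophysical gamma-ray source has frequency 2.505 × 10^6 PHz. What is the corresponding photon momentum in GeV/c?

Use h = 6.62607015 × 10^-34 J·s, c = 2.99792458 × 10^8 m/s, 1 eV = 1.602176634 × 10^-19 J.
In SI units: f = 2.505 × 10^6 PHz = 2.505 × 10^21 Hz.
Apply p = hf/c: p = 5.537 × 10^-21 kg·m/s.
Converting to GeV/c: p = 0.01036 GeV/c ≈ 0.0104 GeV/c.

0.0104 GeV/c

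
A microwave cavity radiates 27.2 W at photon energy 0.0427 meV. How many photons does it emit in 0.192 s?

7.63 × 10^23 photons

Total energy: E_total = P·t = 27.2 × 0.192 = 5.222 J.
Per-photon energy: E = 6.841 × 10^-24 J.
N = E_total / E_photon = 7.63 × 10^23.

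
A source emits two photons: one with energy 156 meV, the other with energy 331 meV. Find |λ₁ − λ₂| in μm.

Using λ = hc/E: λ₁ = 7.948·10^-6 m, λ₂ = 3.746·10^-6 m.
|Δλ| = |7.948·10^-6 − 3.746·10^-6| = 4.20·10^-6 m = 4.20 μm.

4.20 μm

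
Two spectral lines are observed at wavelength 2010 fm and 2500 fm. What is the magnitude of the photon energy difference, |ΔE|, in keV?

121 keV

Using E = hc/λ: E₁ = 9.883e-14 J, E₂ = 7.946e-14 J.
|ΔE| = |9.883e-14 − 7.946e-14| = 1.94e-14 J = 121 keV.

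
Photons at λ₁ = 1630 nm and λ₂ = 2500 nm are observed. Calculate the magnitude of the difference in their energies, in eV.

Using E = hc/λ: E₁ = 1.219 × 10^-19 J, E₂ = 7.946 × 10^-20 J.
|ΔE| = |1.219 × 10^-19 − 7.946 × 10^-20| = 4.24 × 10^-20 J = 0.265 eV.

0.265 eV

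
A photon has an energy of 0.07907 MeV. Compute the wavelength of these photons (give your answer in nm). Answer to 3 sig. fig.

0.0157 nm

Take h = 6.62607015 × 10^-34 J·s, c = 2.99792458 × 10^8 m/s, 1 eV = 1.602176634 × 10^-19 J.
Convert to SI: E = 0.07907 MeV = 1.2668 × 10^-14 J.
Since λ = hc/E for a photon, λ = 1.568 × 10^-11 m.
Converting to nm: λ = 0.01568 nm ≈ 0.0157 nm.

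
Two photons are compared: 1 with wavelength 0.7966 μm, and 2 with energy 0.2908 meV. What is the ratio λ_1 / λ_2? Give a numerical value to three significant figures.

1.87 × 10^-4

λ_1 = 7.966 × 10^-7 m (from wavelength = 0.7966 μm, via λ given directly).
λ_2 = 0.004264 m (from energy = 0.2908 meV, via λ = hc/E).
Ratio = 7.966 × 10^-7 / 0.004264 = 1.87 × 10^-4.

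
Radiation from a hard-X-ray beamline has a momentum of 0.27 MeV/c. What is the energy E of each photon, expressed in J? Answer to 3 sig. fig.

Take c = 2.99792458e8 m/s, 1 eV = 1.602176634e-19 J.
In SI units: p = 0.27 MeV/c = 1.4430e-22 kg·m/s.
The photon relation is E = pc, giving E = 4.326e-14 J.
So E ≈ 4.33e-14 J.

4.33e-14 J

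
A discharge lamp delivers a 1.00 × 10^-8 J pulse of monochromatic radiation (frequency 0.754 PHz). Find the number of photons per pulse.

2.00 × 10^10 photons

Per-photon energy: E = 4.996 × 10^-19 J (from frequency = 0.754 PHz).
N = E_total / E_photon = 1.00 × 10^-8 J / 4.996 × 10^-19 J = 2.00 × 10^10.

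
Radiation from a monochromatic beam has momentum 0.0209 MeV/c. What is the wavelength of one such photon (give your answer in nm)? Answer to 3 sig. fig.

Use h = 6.62607015 × 10^-34 J·s, c = 2.99792458 × 10^8 m/s, 1 eV = 1.602176634 × 10^-19 J.
Convert to SI: p = 0.0209 MeV/c = 1.1170 × 10^-23 kg·m/s.
The photon relation is λ = h/p, giving λ = 5.932 × 10^-11 m.
Converting to nm: λ = 0.05932 nm ≈ 0.0593 nm.

0.0593 nm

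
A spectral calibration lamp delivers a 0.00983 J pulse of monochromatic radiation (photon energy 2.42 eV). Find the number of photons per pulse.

Per-photon energy: E = 3.877e-19 J (from energy = 2.42 eV).
N = E_total / E_photon = 0.00983 J / 3.877e-19 J = 2.54e16.

2.54e16 photons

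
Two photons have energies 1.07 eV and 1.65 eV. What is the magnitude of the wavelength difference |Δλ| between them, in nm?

Using λ = hc/E: λ₁ = 1.159e-6 m, λ₂ = 7.514e-7 m.
|Δλ| = |1.159e-6 − 7.514e-7| = 4.07e-7 m = 407 nm.

407 nm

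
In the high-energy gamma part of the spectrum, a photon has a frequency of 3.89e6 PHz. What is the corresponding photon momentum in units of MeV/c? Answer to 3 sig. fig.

16.1 MeV/c

In SI units: f = 3.89e6 PHz = 3.89e21 Hz.
The photon relation is p = hf/c, giving p = 8.598e-21 kg·m/s.
Converting to MeV/c: p = 16.09 MeV/c ≈ 16.1 MeV/c.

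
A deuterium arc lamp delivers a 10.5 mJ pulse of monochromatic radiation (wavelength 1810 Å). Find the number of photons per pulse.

Per-photon energy: E = 1.097 × 10^-18 J (from wavelength = 1810 Å).
N = E_total / E_photon = 0.0105 J / 1.097 × 10^-18 J = 9.57 × 10^15.

9.57 × 10^15 photons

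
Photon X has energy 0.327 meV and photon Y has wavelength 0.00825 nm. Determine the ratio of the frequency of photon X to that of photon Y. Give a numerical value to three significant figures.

f_X = 7.907e10 Hz (from energy = 0.327 meV, via f = E/h).
f_Y = 3.634e19 Hz (from wavelength = 0.00825 nm, via f = c/λ).
Ratio = 7.907e10 / 3.634e19 = 2.18e-9.

2.18e-9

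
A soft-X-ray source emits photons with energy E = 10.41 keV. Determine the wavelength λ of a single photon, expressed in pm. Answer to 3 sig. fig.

Convert to SI: E = 10.41 keV = 1.6679·10^-15 J.
Since λ = hc/E for a photon, λ = 1.191·10^-10 m.
Converting to pm: λ = 119.1 pm ≈ 119 pm.

119 pm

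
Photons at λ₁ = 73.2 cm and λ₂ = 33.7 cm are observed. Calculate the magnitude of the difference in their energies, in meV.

Using E = hc/λ: E₁ = 2.714 × 10^-25 J, E₂ = 5.894 × 10^-25 J.
|ΔE| = |2.714 × 10^-25 − 5.894 × 10^-25| = 3.18 × 10^-25 J = 1.99 × 10^-3 meV.

1.99 × 10^-3 meV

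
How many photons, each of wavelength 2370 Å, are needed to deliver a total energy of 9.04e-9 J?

1.08e10 photons

Per-photon energy: E = 8.382e-19 J (from wavelength = 2370 Å).
N = E_total / E_photon = 9.04e-9 J / 8.382e-19 J = 1.08e10.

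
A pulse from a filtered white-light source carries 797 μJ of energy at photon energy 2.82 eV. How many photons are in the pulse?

Per-photon energy: E = 4.518e-19 J (from energy = 2.82 eV).
N = E_total / E_photon = 7.97e-4 J / 4.518e-19 J = 1.76e15.

1.76e15 photons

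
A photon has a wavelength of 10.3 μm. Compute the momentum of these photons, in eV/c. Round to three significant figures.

0.120 eV/c

(h = 6.62607015e-34 J·s, c = 2.99792458e8 m/s, 1 eV = 1.602176634e-19 J.)
Convert to SI: λ = 10.3 μm = 1.03e-5 m.
Since p = h/λ for a photon, p = 6.433e-29 kg·m/s.
Converting to eV/c: p = 0.1204 eV/c ≈ 0.120 eV/c.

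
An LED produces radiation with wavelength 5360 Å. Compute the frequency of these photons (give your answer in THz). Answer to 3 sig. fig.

559 THz

(c = 2.99792458 × 10^8 m/s.)
Convert to SI: λ = 5360 Å = 5.360 × 10^-7 m.
For a photon f = c/λ, so f = 5.593 × 10^14 Hz.
Converting to THz: f = 559.3 THz ≈ 559 THz.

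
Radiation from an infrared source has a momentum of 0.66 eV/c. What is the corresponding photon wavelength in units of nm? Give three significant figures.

In SI units: p = 0.66 eV/c = 3.5272e-28 kg·m/s.
For a photon λ = h/p, so λ = 1.879e-6 m.
Converting to nm: λ = 1879 nm ≈ 1880 nm.

1880 nm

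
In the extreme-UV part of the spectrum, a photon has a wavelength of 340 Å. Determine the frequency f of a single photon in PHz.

8.82 PHz

First convert: λ = 340 Å = 3.40e-8 m.
The photon relation is f = c/λ, giving f = 8.817e15 Hz.
Converting to PHz: f = 8.817 PHz ≈ 8.82 PHz.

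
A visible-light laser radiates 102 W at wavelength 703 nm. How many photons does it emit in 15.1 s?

5.45 × 10^21 photons

Total energy: E_total = P·t = 102 × 15.1 = 1540 J.
Per-photon energy: E = 2.826 × 10^-19 J.
N = E_total / E_photon = 5.45 × 10^21.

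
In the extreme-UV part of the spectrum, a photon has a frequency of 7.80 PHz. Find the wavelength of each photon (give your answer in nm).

In SI units: f = 7.80 PHz = 7.80e15 Hz.
The photon relation is λ = c/f, giving λ = 3.843e-8 m.
Converting to nm: λ = 38.43 nm ≈ 38.4 nm.

38.4 nm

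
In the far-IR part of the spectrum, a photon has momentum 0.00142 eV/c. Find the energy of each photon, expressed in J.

First convert: p = 0.00142 eV/c = 7.5889e-31 kg·m/s.
Since E = pc for a photon, E = 2.275e-22 J.
So E ≈ 2.28e-22 J.

2.28e-22 J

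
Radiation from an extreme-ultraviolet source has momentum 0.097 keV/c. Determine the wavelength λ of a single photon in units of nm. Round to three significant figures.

Convert to SI: p = 0.097 keV/c = 5.1840·10^-26 kg·m/s.
Apply λ = h/p: λ = 1.278·10^-8 m.
Converting to nm: λ = 12.78 nm ≈ 12.8 nm.

12.8 nm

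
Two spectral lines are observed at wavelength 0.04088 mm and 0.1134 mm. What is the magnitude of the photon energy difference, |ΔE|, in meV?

19.4 meV

Using E = hc/λ: E₁ = 4.8592e-21 J, E₂ = 1.7517e-21 J.
|ΔE| = |4.8592e-21 − 1.7517e-21| = 3.11e-21 J = 19.4 meV.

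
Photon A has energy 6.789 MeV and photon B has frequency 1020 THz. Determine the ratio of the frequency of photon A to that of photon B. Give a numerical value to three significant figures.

f_A = 1.642·10^21 Hz (from energy = 6.789 MeV, via f = E/h).
f_B = 1.020·10^15 Hz (from frequency = 1020 THz, via f given directly).
Ratio = 1.642·10^21 / 1.020·10^15 = 1.61·10^6.

1.61·10^6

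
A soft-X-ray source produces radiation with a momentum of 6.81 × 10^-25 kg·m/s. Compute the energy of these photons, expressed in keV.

1.27 keV

For a photon E = pc, so E = 2.042 × 10^-16 J.
Converting to keV: E = 1.274 keV ≈ 1.27 keV.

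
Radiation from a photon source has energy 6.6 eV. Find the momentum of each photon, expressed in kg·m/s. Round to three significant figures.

3.53e-27 kg·m/s

(c = 2.99792458e8 m/s, 1 eV = 1.602176634e-19 J.)
In SI units: E = 6.6 eV = 1.0574e-18 J.
The photon relation is p = E/c, giving p = 3.527e-27 kg·m/s.
So p ≈ 3.53e-27 kg·m/s.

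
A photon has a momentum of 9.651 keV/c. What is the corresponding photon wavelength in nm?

0.128 nm

Take h = 6.62607015e-34 J·s, c = 2.99792458e8 m/s, 1 eV = 1.602176634e-19 J.
First convert: p = 9.651 keV/c = 5.1578e-24 kg·m/s.
For a photon λ = h/p, so λ = 1.285e-10 m.
Converting to nm: λ = 0.1285 nm ≈ 0.128 nm.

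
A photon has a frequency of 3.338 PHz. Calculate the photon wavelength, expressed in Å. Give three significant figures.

(c = 2.99792458e8 m/s.)
First convert: f = 3.338 PHz = 3.338e15 Hz.
The photon relation is λ = c/f, giving λ = 8.981e-8 m.
Converting to Å: λ = 898.1 Å ≈ 898 Å.

898 Å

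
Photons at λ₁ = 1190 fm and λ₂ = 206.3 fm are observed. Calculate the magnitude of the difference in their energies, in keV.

Using E = hc/λ: E₁ = 1.6693 × 10^-13 J, E₂ = 9.6289 × 10^-13 J.
|ΔE| = |1.6693 × 10^-13 − 9.6289 × 10^-13| = 7.96 × 10^-13 J = 4970 keV.

4970 keV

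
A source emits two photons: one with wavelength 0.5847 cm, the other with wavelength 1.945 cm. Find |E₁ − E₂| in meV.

0.148 meV

Using E = hc/λ: E₁ = 3.3974 × 10^-23 J, E₂ = 1.0213 × 10^-23 J.
|ΔE| = |3.3974 × 10^-23 − 1.0213 × 10^-23| = 2.38 × 10^-23 J = 0.148 meV.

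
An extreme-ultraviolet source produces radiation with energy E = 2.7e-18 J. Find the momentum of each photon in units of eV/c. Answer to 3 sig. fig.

Since p = E/c for a photon, p = 9.006e-27 kg·m/s.
Converting to eV/c: p = 16.85 eV/c ≈ 16.9 eV/c.

16.9 eV/c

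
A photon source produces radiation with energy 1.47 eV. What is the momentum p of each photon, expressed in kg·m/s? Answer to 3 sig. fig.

First convert: E = 1.47 eV = 2.3552 × 10^-19 J.
For a photon p = E/c, so p = 7.856 × 10^-28 kg·m/s.
So p ≈ 7.86 × 10^-28 kg·m/s.

7.86 × 10^-28 kg·m/s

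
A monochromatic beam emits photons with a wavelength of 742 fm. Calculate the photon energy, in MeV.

1.67 MeV

Take h = 6.62607015e-34 J·s, c = 2.99792458e8 m/s, 1 eV = 1.602176634e-19 J.
First convert: λ = 742 fm = 7.42e-13 m.
For a photon E = hc/λ, so E = 2.677e-13 J.
Converting to MeV: E = 1.671 MeV ≈ 1.67 MeV.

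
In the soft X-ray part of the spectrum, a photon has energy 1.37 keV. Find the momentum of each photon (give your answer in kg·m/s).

Use c = 2.99792458 × 10^8 m/s, 1 eV = 1.602176634 × 10^-19 J.
First convert: E = 1.37 keV = 2.1950 × 10^-16 J.
The photon relation is p = E/c, giving p = 7.322 × 10^-25 kg·m/s.
So p ≈ 7.32 × 10^-25 kg·m/s.

7.32 × 10^-25 kg·m/s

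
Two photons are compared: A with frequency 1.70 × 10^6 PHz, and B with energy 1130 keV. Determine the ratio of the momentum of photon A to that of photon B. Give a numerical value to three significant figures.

p_A = 3.757 × 10^-21 kg·m/s (from frequency = 1.70 × 10^6 PHz, via p = hf/c).
p_B = 6.039 × 10^-22 kg·m/s (from energy = 1130 keV, via p = E/c).
Ratio = 3.757 × 10^-21 / 6.039 × 10^-22 = 6.22.

6.22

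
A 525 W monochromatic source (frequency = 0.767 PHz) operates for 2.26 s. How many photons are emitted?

2.33e21 photons

Total energy: E_total = P·t = 525 × 2.26 = 1186 J.
Per-photon energy: E = 5.082e-19 J.
N = E_total / E_photon = 2.33e21.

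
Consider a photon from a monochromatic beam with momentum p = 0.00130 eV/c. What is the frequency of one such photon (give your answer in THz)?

0.314 THz

(h = 6.62607015e-34 J·s, c = 2.99792458e8 m/s, 1 eV = 1.602176634e-19 J.)
Convert to SI: p = 0.00130 eV/c = 6.9476e-31 kg·m/s.
For a photon f = pc/h, so f = 3.143e11 Hz.
Converting to THz: f = 0.3143 THz ≈ 0.314 THz.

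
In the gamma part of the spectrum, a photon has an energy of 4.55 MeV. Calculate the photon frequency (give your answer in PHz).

1.10·10^6 PHz

Convert to SI: E = 4.55 MeV = 7.2899·10^-13 J.
The photon relation is f = E/h, giving f = 1.100·10^21 Hz.
Converting to PHz: f = 1.100·10^6 PHz ≈ 1.10·10^6 PHz.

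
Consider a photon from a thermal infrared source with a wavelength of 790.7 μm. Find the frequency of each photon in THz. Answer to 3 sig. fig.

0.379 THz

Use c = 2.99792458 × 10^8 m/s.
First convert: λ = 790.7 μm = 7.907 × 10^-4 m.
Apply f = c/λ: f = 3.791 × 10^11 Hz.
Converting to THz: f = 0.3791 THz ≈ 0.379 THz.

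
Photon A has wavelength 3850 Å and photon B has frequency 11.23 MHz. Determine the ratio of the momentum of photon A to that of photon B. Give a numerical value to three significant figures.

p_A = 1.721e-27 kg·m/s (from wavelength = 3850 Å, via p = h/λ).
p_B = 2.482e-35 kg·m/s (from frequency = 11.23 MHz, via p = hf/c).
Ratio = 1.721e-27 / 2.482e-35 = 6.93e7.

6.93e7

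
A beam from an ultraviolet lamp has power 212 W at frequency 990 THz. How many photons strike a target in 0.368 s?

1.19e20 photons

Total energy: E_total = P·t = 212 × 0.368 = 78.02 J.
Per-photon energy: E = 6.560e-19 J.
N = E_total / E_photon = 1.19e20.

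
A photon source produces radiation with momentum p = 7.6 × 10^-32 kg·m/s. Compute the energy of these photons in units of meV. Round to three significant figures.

(c = 2.99792458 × 10^8 m/s, 1 eV = 1.602176634 × 10^-19 J.)
Since E = pc for a photon, E = 2.278 × 10^-23 J.
Converting to meV: E = 0.1422 meV ≈ 0.142 meV.

0.142 meV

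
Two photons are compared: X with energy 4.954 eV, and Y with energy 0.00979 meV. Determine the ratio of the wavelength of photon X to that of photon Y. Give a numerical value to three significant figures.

λ_X = 2.503e-7 m (from energy = 4.954 eV, via λ = hc/E).
λ_Y = 0.1266 m (from energy = 0.00979 meV, via λ = hc/E).
Ratio = 2.503e-7 / 0.1266 = 1.98e-6.

1.98e-6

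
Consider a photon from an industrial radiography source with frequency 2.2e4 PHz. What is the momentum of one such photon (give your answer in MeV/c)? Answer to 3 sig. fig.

0.0910 MeV/c

(h = 6.62607015e-34 J·s, c = 2.99792458e8 m/s, 1 eV = 1.602176634e-19 J.)
In SI units: f = 2.2e4 PHz = 2.2e19 Hz.
Apply p = hf/c: p = 4.862e-23 kg·m/s.
Converting to MeV/c: p = 0.09098 MeV/c ≈ 0.0910 MeV/c.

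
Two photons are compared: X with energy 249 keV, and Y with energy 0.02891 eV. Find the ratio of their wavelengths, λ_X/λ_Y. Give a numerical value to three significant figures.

1.16 × 10^-7

λ_X = 4.979 × 10^-12 m (from energy = 249 keV, via λ = hc/E).
λ_Y = 4.289 × 10^-5 m (from energy = 0.02891 eV, via λ = hc/E).
Ratio = 4.979 × 10^-12 / 4.289 × 10^-5 = 1.16 × 10^-7.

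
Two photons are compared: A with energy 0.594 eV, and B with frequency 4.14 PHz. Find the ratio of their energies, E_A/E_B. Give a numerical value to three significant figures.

0.0347

E_A = 9.517 × 10^-20 J (from energy = 0.594 eV, via E given directly).
E_B = 2.743 × 10^-18 J (from frequency = 4.14 PHz, via E = hf).
Ratio = 9.517 × 10^-20 / 2.743 × 10^-18 = 0.0347.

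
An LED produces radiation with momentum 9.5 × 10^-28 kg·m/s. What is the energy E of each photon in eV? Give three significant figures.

1.78 eV

Since E = pc for a photon, E = 2.848 × 10^-19 J.
Converting to eV: E = 1.778 eV ≈ 1.78 eV.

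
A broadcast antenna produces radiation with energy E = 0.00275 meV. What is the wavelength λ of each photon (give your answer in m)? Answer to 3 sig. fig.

0.451 m

In SI units: E = 0.00275 meV = 4.4060e-25 J.
The photon relation is λ = hc/E, giving λ = 0.4509 m.
So λ ≈ 0.451 m.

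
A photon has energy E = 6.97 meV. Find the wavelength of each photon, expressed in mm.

0.178 mm

In SI units: E = 6.97 meV = 1.1167e-21 J.
The photon relation is λ = hc/E, giving λ = 1.779e-4 m.
Converting to mm: λ = 0.1779 mm ≈ 0.178 mm.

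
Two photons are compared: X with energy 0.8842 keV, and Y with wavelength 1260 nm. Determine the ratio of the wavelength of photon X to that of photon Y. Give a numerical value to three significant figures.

λ_X = 1.402 × 10^-9 m (from energy = 0.8842 keV, via λ = hc/E).
λ_Y = 1.260 × 10^-6 m (from wavelength = 1260 nm, via λ given directly).
Ratio = 1.402 × 10^-9 / 1.260 × 10^-6 = 1.11 × 10^-3.

1.11 × 10^-3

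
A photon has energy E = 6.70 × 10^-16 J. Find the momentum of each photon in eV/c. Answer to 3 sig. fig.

(c = 2.99792458 × 10^8 m/s, 1 eV = 1.602176634 × 10^-19 J.)
The photon relation is p = E/c, giving p = 2.235 × 10^-24 kg·m/s.
Converting to eV/c: p = 4182 eV/c ≈ 4180 eV/c.

4180 eV/c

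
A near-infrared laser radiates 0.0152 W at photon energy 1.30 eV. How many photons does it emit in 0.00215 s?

1.57e14 photons

Total energy: E_total = P·t = 0.0152 × 0.00215 = 3.268e-5 J.
Per-photon energy: E = 2.083e-19 J.
N = E_total / E_photon = 1.57e14.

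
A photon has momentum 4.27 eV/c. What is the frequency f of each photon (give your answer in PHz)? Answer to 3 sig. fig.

In SI units: p = 4.27 eV/c = 2.2820·10^-27 kg·m/s.
The photon relation is f = pc/h, giving f = 1.032·10^15 Hz.
Converting to PHz: f = 1.032 PHz ≈ 1.03 PHz.

1.03 PHz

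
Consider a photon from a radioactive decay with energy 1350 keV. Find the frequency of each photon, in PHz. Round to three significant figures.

3.26 × 10^5 PHz

Convert to SI: E = 1350 keV = 2.1629 × 10^-13 J.
For a photon f = E/h, so f = 3.264 × 10^20 Hz.
Converting to PHz: f = 326400 PHz ≈ 3.26 × 10^5 PHz.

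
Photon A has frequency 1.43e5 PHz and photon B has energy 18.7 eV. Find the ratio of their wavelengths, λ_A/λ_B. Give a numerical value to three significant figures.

λ_A = 2.096e-12 m (from frequency = 1.43e5 PHz, via λ = c/f).
λ_B = 6.630e-8 m (from energy = 18.7 eV, via λ = hc/E).
Ratio = 2.096e-12 / 6.630e-8 = 3.16e-5.

3.16e-5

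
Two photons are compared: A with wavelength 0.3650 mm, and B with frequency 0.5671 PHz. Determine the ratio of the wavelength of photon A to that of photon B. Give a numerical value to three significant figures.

690

λ_A = 3.650e-4 m (from wavelength = 0.3650 mm, via λ given directly).
λ_B = 5.286e-7 m (from frequency = 0.5671 PHz, via λ = c/f).
Ratio = 3.650e-4 / 5.286e-7 = 690.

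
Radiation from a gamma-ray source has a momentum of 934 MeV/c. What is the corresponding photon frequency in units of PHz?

Convert to SI: p = 934 MeV/c = 4.9916 × 10^-19 kg·m/s.
The photon relation is f = pc/h, giving f = 2.258 × 10^23 Hz.
Converting to PHz: f = 2.258 × 10^8 PHz ≈ 2.26 × 10^8 PHz.

2.26 × 10^8 PHz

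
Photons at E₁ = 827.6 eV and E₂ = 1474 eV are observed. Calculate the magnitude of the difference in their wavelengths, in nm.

0.657 nm

Using λ = hc/E: λ₁ = 1.4981 × 10^-9 m, λ₂ = 8.4114 × 10^-10 m.
|Δλ| = |1.4981 × 10^-9 − 8.4114 × 10^-10| = 6.57 × 10^-10 m = 0.657 nm.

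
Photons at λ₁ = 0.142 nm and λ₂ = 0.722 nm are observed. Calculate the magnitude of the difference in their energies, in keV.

Using E = hc/λ: E₁ = 1.399 × 10^-15 J, E₂ = 2.751 × 10^-16 J.
|ΔE| = |1.399 × 10^-15 − 2.751 × 10^-16| = 1.12 × 10^-15 J = 7.01 keV.

7.01 keV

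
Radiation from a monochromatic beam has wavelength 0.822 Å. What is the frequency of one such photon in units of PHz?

Use c = 2.99792458 × 10^8 m/s.
First convert: λ = 0.822 Å = 8.22 × 10^-11 m.
For a photon f = c/λ, so f = 3.647 × 10^18 Hz.
Converting to PHz: f = 3647 PHz ≈ 3650 PHz.

3650 PHz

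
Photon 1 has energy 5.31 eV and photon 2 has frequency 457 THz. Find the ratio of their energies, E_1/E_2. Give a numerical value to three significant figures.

2.81

E_1 = 8.508e-19 J (from energy = 5.31 eV, via E given directly).
E_2 = 3.028e-19 J (from frequency = 457 THz, via E = hf).
Ratio = 8.508e-19 / 3.028e-19 = 2.81.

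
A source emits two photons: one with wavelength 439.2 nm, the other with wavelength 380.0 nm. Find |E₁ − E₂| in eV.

0.440 eV

Using E = hc/λ: E₁ = 4.5229 × 10^-19 J, E₂ = 5.2275 × 10^-19 J.
|ΔE| = |4.5229 × 10^-19 − 5.2275 × 10^-19| = 7.05 × 10^-20 J = 0.440 eV.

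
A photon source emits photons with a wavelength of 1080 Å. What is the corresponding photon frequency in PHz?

2.78 PHz

(c = 2.99792458 × 10^8 m/s.)
First convert: λ = 1080 Å = 1.08 × 10^-7 m.
Since f = c/λ for a photon, f = 2.776 × 10^15 Hz.
Converting to PHz: f = 2.776 PHz ≈ 2.78 PHz.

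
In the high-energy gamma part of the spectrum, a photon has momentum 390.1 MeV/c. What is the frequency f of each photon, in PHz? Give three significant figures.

Convert to SI: p = 390.1 MeV/c = 2.0848 × 10^-19 kg·m/s.
Since f = pc/h for a photon, f = 9.433 × 10^22 Hz.
Converting to PHz: f = 9.433 × 10^7 PHz ≈ 9.43 × 10^7 PHz.

9.43 × 10^7 PHz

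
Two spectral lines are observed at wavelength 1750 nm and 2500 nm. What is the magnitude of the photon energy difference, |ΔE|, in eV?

0.213 eV

Using E = hc/λ: E₁ = 1.135 × 10^-19 J, E₂ = 7.946 × 10^-20 J.
|ΔE| = |1.135 × 10^-19 − 7.946 × 10^-20| = 3.41 × 10^-20 J = 0.213 eV.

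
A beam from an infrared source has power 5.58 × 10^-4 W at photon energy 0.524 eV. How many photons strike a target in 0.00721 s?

4.79 × 10^13 photons

Total energy: E_total = P·t = 5.58 × 10^-4 × 0.00721 = 4.023 × 10^-6 J.
Per-photon energy: E = 8.395 × 10^-20 J.
N = E_total / E_photon = 4.79 × 10^13.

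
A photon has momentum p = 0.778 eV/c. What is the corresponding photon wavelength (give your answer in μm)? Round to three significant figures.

1.59 μm

First convert: p = 0.778 eV/c = 4.1579·10^-28 kg·m/s.
For a photon λ = h/p, so λ = 1.594·10^-6 m.
Converting to μm: λ = 1.594 μm ≈ 1.59 μm.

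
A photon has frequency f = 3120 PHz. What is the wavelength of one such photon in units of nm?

Take c = 2.99792458 × 10^8 m/s.
In SI units: f = 3120 PHz = 3.12 × 10^18 Hz.
The photon relation is λ = c/f, giving λ = 9.609 × 10^-11 m.
Converting to nm: λ = 0.09609 nm ≈ 0.0961 nm.

0.0961 nm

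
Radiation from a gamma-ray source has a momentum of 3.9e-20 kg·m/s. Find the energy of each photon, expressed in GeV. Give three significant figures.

0.0730 GeV

For a photon E = pc, so E = 1.169e-11 J.
Converting to GeV: E = 0.07298 GeV ≈ 0.0730 GeV.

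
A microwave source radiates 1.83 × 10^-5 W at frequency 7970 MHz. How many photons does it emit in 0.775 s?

2.69 × 10^18 photons

Total energy: E_total = P·t = 1.83 × 10^-5 × 0.775 = 1.418 × 10^-5 J.
Per-photon energy: E = 5.281 × 10^-24 J.
N = E_total / E_photon = 2.69 × 10^18.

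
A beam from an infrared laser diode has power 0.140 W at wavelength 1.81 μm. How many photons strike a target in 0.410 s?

5.23 × 10^17 photons

Total energy: E_total = P·t = 0.140 × 0.410 = 0.05740 J.
Per-photon energy: E = 1.097 × 10^-19 J.
N = E_total / E_photon = 5.23 × 10^17.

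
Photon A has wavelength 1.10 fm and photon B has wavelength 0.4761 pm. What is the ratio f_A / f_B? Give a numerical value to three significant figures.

433

f_A = 2.725 × 10^23 Hz (from wavelength = 1.10 fm, via f = c/λ).
f_B = 6.297 × 10^20 Hz (from wavelength = 0.4761 pm, via f = c/λ).
Ratio = 2.725 × 10^23 / 6.297 × 10^20 = 433.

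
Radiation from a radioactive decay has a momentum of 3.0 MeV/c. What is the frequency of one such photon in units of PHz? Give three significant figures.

7.25e5 PHz

Use h = 6.62607015e-34 J·s, c = 2.99792458e8 m/s, 1 eV = 1.602176634e-19 J.
Convert to SI: p = 3.0 MeV/c = 1.6033e-21 kg·m/s.
Since f = pc/h for a photon, f = 7.254e20 Hz.
Converting to PHz: f = 725400 PHz ≈ 7.25e5 PHz.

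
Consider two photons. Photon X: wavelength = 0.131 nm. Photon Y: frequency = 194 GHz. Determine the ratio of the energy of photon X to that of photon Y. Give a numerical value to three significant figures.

E_X = 1.516·10^-15 J (from wavelength = 0.131 nm, via E = hc/λ).
E_Y = 1.285·10^-22 J (from frequency = 194 GHz, via E = hf).
Ratio = 1.516·10^-15 / 1.285·10^-22 = 1.18·10^7.

1.18·10^7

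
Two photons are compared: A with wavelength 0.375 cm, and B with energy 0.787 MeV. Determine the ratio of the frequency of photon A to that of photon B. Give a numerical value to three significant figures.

4.20 × 10^-10

f_A = 7.994 × 10^10 Hz (from wavelength = 0.375 cm, via f = c/λ).
f_B = 1.903 × 10^20 Hz (from energy = 0.787 MeV, via f = E/h).
Ratio = 7.994 × 10^10 / 1.903 × 10^20 = 4.20 × 10^-10.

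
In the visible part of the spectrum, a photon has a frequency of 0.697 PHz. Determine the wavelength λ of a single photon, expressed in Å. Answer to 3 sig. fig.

Use c = 2.99792458e8 m/s.
Convert to SI: f = 0.697 PHz = 6.97e14 Hz.
Apply λ = c/f: λ = 4.301e-7 m.
Converting to Å: λ = 4301 Å ≈ 4300 Å.

4300 Å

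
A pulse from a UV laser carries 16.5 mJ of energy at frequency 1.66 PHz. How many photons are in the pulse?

Per-photon energy: E = 1.100·10^-18 J (from frequency = 1.66 PHz).
N = E_total / E_photon = 0.0165 J / 1.100·10^-18 J = 1.50·10^16.

1.50·10^16 photons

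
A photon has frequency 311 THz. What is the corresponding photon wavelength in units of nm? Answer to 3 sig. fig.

Take c = 2.99792458 × 10^8 m/s.
In SI units: f = 311 THz = 3.11 × 10^14 Hz.
The photon relation is λ = c/f, giving λ = 9.640 × 10^-7 m.
Converting to nm: λ = 964.0 nm ≈ 964 nm.

964 nm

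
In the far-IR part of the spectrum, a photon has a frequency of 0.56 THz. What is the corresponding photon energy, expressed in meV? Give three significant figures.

First convert: f = 0.56 THz = 5.6e11 Hz.
For a photon E = hf, so E = 3.711e-22 J.
Converting to meV: E = 2.316 meV ≈ 2.32 meV.

2.32 meV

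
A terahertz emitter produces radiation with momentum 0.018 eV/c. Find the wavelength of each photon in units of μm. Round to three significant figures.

In SI units: p = 0.018 eV/c = 9.6197 × 10^-30 kg·m/s.
Apply λ = h/p: λ = 6.888 × 10^-5 m.
Converting to μm: λ = 68.88 μm ≈ 68.9 μm.

68.9 μm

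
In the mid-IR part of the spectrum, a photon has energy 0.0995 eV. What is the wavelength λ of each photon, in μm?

Use h = 6.62607015e-34 J·s, c = 2.99792458e8 m/s, 1 eV = 1.602176634e-19 J.
In SI units: E = 0.0995 eV = 1.5942e-20 J.
The photon relation is λ = hc/E, giving λ = 1.246e-5 m.
Converting to μm: λ = 12.46 μm ≈ 12.5 μm.

12.5 μm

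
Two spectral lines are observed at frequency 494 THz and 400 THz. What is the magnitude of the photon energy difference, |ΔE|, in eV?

Using E = hf: E₁ = 3.273 × 10^-19 J, E₂ = 2.650 × 10^-19 J.
|ΔE| = |3.273 × 10^-19 − 2.650 × 10^-19| = 6.23 × 10^-20 J = 0.389 eV.

0.389 eV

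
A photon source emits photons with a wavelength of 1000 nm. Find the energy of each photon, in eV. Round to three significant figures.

1.24 eV

Take h = 6.62607015e-34 J·s, c = 2.99792458e8 m/s, 1 eV = 1.602176634e-19 J.
In SI units: λ = 1000 nm = 1.0e-6 m.
The photon relation is E = hc/λ, giving E = 1.986e-19 J.
Converting to eV: E = 1.240 eV ≈ 1.24 eV.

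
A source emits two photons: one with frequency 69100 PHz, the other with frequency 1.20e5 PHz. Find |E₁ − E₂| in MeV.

Using E = hf: E₁ = 4.579e-14 J, E₂ = 7.951e-14 J.
|ΔE| = |4.579e-14 − 7.951e-14| = 3.37e-14 J = 0.211 MeV.

0.211 MeV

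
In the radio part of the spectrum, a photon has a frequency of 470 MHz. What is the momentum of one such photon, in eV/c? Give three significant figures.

Use h = 6.62607015 × 10^-34 J·s, c = 2.99792458 × 10^8 m/s, 1 eV = 1.602176634 × 10^-19 J.
In SI units: f = 470 MHz = 4.7 × 10^8 Hz.
Apply p = hf/c: p = 1.039 × 10^-33 kg·m/s.
Converting to eV/c: p = 1.944 × 10^-6 eV/c ≈ 1.94 × 10^-6 eV/c.

1.94 × 10^-6 eV/c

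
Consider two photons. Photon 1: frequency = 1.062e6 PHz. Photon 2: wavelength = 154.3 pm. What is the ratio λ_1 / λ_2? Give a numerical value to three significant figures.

λ_1 = 2.823e-13 m (from frequency = 1.062e6 PHz, via λ = c/f).
λ_2 = 1.543e-10 m (from wavelength = 154.3 pm, via λ given directly).
Ratio = 2.823e-13 / 1.543e-10 = 1.83e-3.

1.83e-3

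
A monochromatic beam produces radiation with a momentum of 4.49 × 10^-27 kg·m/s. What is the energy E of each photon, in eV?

The photon relation is E = pc, giving E = 1.346 × 10^-18 J.
Converting to eV: E = 8.401 eV ≈ 8.40 eV.

8.40 eV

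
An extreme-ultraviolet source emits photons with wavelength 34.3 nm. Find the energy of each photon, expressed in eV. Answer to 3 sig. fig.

36.1 eV

(h = 6.62607015e-34 J·s, c = 2.99792458e8 m/s, 1 eV = 1.602176634e-19 J.)
In SI units: λ = 34.3 nm = 3.43e-8 m.
The photon relation is E = hc/λ, giving E = 5.791e-18 J.
Converting to eV: E = 36.15 eV ≈ 36.1 eV.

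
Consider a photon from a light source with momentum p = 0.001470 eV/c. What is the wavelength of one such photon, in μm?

(h = 6.62607015 × 10^-34 J·s, c = 2.99792458 × 10^8 m/s, 1 eV = 1.602176634 × 10^-19 J.)
In SI units: p = 0.001470 eV/c = 7.8561 × 10^-31 kg·m/s.
For a photon λ = h/p, so λ = 8.434 × 10^-4 m.
Converting to μm: λ = 843.4 μm ≈ 843 μm.

843 μm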